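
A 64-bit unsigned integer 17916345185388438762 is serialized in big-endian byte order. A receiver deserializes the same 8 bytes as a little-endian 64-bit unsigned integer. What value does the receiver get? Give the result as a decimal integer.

17916345185388438762 in 64-bit hexadecimal is 0xF8A3A505705BA4EA.
Stored big-endian, the bytes at ascending addresses are F8 A3 A5 05 70 5B A4 EA.
Read back as little-endian, the first byte is least significant, giving 0xEAA45B7005A5A3F8.
0xEAA45B7005A5A3F8 = 16907739437744890872.

16907739437744890872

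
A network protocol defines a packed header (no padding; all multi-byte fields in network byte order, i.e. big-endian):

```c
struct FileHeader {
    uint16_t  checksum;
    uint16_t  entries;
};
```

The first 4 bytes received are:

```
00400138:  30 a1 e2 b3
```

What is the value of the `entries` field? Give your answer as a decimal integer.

58035

`entries` follows `checksum` (2 bytes), so it starts at byte offset 2 and occupies 2 bytes.
Bytes at offsets 2..3: E2 B3.
In big-endian order the high byte comes first in memory.
The bytes are already most-significant first: 0xE2B3.
0xE2B3 = 58035.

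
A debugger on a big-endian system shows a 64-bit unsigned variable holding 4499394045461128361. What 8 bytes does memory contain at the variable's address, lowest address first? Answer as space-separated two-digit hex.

3E 71 0F 0B A8 37 E4 A9

4499394045461128361 in hexadecimal, padded to 64 bits, is 0x3E710F0BA837E4A9.
Split into bytes (most-significant first): 3E 71 0F 0B A8 37 E4 A9.
In big-endian order the high byte comes first in memory.
So the memory order matches the most-significant-first order: 3E 71 0F 0B A8 37 E4 A9.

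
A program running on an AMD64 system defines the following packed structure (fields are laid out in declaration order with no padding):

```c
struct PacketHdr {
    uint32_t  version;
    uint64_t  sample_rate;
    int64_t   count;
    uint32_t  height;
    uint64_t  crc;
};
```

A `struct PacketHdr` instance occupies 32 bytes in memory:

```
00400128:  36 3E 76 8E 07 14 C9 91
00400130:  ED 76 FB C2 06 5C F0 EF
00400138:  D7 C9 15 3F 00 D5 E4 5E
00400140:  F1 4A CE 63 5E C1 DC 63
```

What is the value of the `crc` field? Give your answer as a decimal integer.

7195838915776760561

`crc` follows `version` (4 B), `sample_rate` (8 B), `count` (8 B), `height` (4 B), so it starts at offset 4 + 8 + 8 + 4 = 24 and occupies 8 bytes.
Bytes at offsets 24..31: F1 4A CE 63 5E C1 DC 63.
In little-endian order the low byte comes first in memory.
Reassemble most-significant byte first: 63 DC C1 5E 63 CE 4A F1 → 0x63DCC15E63CE4AF1.
0x63DCC15E63CE4AF1 = 7195838915776760561.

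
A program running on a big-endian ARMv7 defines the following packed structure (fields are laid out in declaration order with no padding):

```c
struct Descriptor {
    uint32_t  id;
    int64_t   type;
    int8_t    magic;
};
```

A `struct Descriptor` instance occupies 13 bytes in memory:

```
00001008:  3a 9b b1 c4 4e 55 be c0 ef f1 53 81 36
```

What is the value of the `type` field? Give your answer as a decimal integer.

5644627443847353217

`type` follows `id` (4 bytes), so it starts at byte offset 4 and occupies 8 bytes.
Bytes at offsets 4..11: 4E 55 BE C0 EF F1 53 81.
Big-endian: lowest address holds the most-significant byte.
The bytes are already most-significant first: 0x4E55BEC0EFF15381.
0x4E55BEC0EFF15381 = 5644627443847353217.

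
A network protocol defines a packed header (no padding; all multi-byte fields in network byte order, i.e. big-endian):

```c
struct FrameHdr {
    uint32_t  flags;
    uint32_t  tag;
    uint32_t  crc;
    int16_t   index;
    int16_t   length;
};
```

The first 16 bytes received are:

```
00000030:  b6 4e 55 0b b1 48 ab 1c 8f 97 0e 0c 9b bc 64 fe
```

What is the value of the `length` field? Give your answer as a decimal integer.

`length` follows `flags` (4 B), `tag` (4 B), `crc` (4 B), `index` (2 B), so it starts at offset 4 + 4 + 4 + 2 = 14 and occupies 2 bytes.
Bytes at offsets 14..15: 64 FE.
Big-endian stores the most-significant byte at the lowest address.
The bytes are already most-significant first: 0x64FE.
0x64FE = 25854.

25854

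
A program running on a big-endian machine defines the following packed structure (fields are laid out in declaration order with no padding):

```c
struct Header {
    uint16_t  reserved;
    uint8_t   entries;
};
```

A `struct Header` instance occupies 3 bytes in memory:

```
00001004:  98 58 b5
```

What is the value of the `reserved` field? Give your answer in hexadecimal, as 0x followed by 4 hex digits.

0x9858

`reserved` is the first field, at byte offset 0, occupying 2 bytes.
Bytes at offsets 0..1: 98 58.
Big-endian: lowest address holds the most-significant byte.
The bytes are already most-significant first: 0x9858.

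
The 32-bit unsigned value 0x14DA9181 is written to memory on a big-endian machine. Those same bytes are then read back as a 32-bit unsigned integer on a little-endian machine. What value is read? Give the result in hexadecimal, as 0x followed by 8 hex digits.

Stored big-endian, the bytes at ascending addresses are 14 DA 91 81.
Read back as little-endian, the first byte is least significant, giving 0x8191DA14.

0x8191DA14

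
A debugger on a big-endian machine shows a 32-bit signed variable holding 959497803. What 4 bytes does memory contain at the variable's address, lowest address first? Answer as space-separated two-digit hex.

959497803 in hexadecimal, padded to 32 bits, is 0x3930C64B.
Split into bytes (most-significant first): 39 30 C6 4B.
In big-endian order the high byte comes first in memory.
So the memory order matches the most-significant-first order: 39 30 C6 4B.

39 30 C6 4B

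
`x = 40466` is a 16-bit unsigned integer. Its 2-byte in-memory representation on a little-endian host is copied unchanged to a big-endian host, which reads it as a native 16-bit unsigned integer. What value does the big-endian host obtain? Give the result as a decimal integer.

40466 in 16-bit hexadecimal is 0x9E12.
Stored little-endian, the bytes at ascending addresses are 12 9E.
Read back as big-endian, the last byte is least significant, giving 0x129E.
0x129E = 4766.

4766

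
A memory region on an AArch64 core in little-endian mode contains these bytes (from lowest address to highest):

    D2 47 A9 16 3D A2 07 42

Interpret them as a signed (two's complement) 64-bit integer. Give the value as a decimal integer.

Little-endian stores the least-significant byte at the lowest address.
Reassemble most-significant byte first: 42 07 A2 3D 16 A9 47 D2 → 0x4207A23D16A947D2.
0x4207A23D16A947D2 = 4757949914597115858.

4757949914597115858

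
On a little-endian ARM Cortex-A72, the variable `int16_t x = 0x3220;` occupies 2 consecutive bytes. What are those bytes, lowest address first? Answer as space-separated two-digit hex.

20 32

Split into bytes (most-significant first): 32 20.
In little-endian order the low byte comes first in memory.
So at ascending addresses the bytes are 20 32.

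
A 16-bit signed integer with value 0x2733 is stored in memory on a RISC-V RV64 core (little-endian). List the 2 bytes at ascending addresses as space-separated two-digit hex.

33 27

Split into bytes (most-significant first): 27 33.
Little-endian: lowest address holds the least-significant byte.
So at ascending addresses the bytes are 33 27.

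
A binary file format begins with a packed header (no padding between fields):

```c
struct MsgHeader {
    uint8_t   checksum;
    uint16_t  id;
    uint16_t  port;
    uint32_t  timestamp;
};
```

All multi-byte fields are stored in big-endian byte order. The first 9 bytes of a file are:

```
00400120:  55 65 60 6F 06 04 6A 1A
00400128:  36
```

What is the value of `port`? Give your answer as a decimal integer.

28422

`port` follows `checksum` (1 B), `id` (2 B), so it starts at offset 1 + 2 = 3 and occupies 2 bytes.
Bytes at offsets 3..4: 6F 06.
Big-endian stores the most-significant byte at the lowest address.
The bytes are already most-significant first: 0x6F06.
0x6F06 = 28422.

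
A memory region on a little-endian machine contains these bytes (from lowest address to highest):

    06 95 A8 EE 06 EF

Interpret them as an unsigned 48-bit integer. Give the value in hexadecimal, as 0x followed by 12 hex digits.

Little-endian stores the least-significant byte at the lowest address.
Reassemble most-significant byte first: EF 06 EE A8 95 06 → 0xEF06EEA89506.

0xEF06EEA89506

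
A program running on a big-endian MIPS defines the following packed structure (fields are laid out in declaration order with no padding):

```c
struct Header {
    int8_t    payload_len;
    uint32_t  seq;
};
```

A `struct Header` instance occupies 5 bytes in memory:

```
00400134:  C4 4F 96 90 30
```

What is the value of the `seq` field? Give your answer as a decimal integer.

1335267376

`seq` follows `payload_len` (1 byte), so it starts at byte offset 1 and occupies 4 bytes.
Bytes at offsets 1..4: 4F 96 90 30.
In big-endian order the high byte comes first in memory.
The bytes are already most-significant first: 0x4F969030.
0x4F969030 = 1335267376.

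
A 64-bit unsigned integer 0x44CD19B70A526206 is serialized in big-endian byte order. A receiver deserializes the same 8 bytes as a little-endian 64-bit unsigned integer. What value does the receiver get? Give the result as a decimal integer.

460020317920283972

Stored big-endian, the bytes at ascending addresses are 44 CD 19 B7 0A 52 62 06.
Read back as little-endian, the first byte is least significant, giving 0x0662520AB719CD44.
0x0662520AB719CD44 = 460020317920283972.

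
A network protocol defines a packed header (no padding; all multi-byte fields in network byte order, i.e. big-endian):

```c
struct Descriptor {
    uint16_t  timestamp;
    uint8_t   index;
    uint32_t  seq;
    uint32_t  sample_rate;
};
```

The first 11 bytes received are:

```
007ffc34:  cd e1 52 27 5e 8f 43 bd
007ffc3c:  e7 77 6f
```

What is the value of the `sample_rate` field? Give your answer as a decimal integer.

3186063215

`sample_rate` follows `timestamp` (2 B), `index` (1 B), `seq` (4 B), so it starts at offset 2 + 1 + 4 = 7 and occupies 4 bytes.
Bytes at offsets 7..10: BD E7 77 6F.
Big-endian: lowest address holds the most-significant byte.
The bytes are already most-significant first: 0xBDE7776F.
0xBDE7776F = 3186063215.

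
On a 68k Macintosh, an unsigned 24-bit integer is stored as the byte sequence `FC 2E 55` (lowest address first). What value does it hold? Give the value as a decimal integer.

Big-endian stores the most-significant byte at the lowest address.
The bytes are already most-significant first: 0xFC2E55.
0xFC2E55 = 16526933.

16526933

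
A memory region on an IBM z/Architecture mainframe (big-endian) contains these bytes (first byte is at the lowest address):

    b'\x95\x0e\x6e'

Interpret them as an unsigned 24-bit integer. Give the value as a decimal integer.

In big-endian order the high byte comes first in memory.
The bytes are already most-significant first: 0x950E6E.
0x950E6E = 9768558.

9768558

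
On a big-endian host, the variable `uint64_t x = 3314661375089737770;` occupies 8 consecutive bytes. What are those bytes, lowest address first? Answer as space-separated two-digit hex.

3314661375089737770 in hexadecimal, padded to 64 bits, is 0x2E000AF574EE802A.
Split into bytes (most-significant first): 2E 00 0A F5 74 EE 80 2A.
Big-endian: lowest address holds the most-significant byte.
So the memory order matches the most-significant-first order: 2E 00 0A F5 74 EE 80 2A.

2E 00 0A F5 74 EE 80 2A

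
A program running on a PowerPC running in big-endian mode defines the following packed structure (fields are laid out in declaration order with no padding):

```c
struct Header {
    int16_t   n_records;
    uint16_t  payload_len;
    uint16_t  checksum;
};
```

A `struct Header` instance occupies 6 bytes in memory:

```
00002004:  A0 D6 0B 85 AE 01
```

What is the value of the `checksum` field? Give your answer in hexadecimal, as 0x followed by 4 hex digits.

0xAE01

`checksum` follows `n_records` (2 B), `payload_len` (2 B), so it starts at offset 2 + 2 = 4 and occupies 2 bytes.
Bytes at offsets 4..5: AE 01.
In big-endian order the high byte comes first in memory.
The bytes are already most-significant first: 0xAE01.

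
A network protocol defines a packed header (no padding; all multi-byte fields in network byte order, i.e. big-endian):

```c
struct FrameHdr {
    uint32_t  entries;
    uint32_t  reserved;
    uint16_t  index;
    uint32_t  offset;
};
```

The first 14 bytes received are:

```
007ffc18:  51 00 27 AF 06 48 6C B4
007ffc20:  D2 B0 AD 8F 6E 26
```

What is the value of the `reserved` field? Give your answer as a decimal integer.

`reserved` follows `entries` (4 bytes), so it starts at byte offset 4 and occupies 4 bytes.
Bytes at offsets 4..7: 06 48 6C B4.
In big-endian order the high byte comes first in memory.
The bytes are already most-significant first: 0x06486CB4.
0x06486CB4 = 105409716.

105409716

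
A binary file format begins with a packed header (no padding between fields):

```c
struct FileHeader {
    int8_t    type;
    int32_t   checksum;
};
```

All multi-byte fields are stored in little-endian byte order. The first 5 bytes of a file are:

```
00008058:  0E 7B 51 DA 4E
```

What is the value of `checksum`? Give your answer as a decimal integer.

`checksum` follows `type` (1 byte), so it starts at byte offset 1 and occupies 4 bytes.
Bytes at offsets 1..4: 7B 51 DA 4E.
Little-endian stores the least-significant byte at the lowest address.
Reassemble most-significant byte first: 4E DA 51 7B → 0x4EDA517B.
0x4EDA517B = 1322930555.

1322930555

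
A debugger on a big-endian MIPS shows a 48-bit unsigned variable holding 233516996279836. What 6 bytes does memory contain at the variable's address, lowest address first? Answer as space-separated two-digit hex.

D4 61 E9 9C BE 1C

233516996279836 in hexadecimal, padded to 48 bits, is 0xD461E99CBE1C.
Split into bytes (most-significant first): D4 61 E9 9C BE 1C.
In big-endian order the high byte comes first in memory.
So the memory order matches the most-significant-first order: D4 61 E9 9C BE 1C.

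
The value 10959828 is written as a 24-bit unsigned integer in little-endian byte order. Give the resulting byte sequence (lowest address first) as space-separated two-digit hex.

10959828 in hexadecimal, padded to 24 bits, is 0xA73BD4.
Split into bytes (most-significant first): A7 3B D4.
Little-endian: lowest address holds the least-significant byte.
So at ascending addresses the bytes are D4 3B A7.

D4 3B A7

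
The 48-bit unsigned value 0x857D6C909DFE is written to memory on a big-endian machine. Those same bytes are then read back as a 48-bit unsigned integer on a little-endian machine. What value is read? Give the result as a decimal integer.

279952686349701

Stored big-endian, the bytes at ascending addresses are 85 7D 6C 90 9D FE.
Read back as little-endian, the first byte is least significant, giving 0xFE9D906C7D85.
0xFE9D906C7D85 = 279952686349701.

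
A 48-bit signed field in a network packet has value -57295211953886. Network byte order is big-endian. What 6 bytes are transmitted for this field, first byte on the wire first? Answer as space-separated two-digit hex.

CB E3 EB 3E 81 22

Two's complement of -57295211953886 in 48 bits: 57295211953886 = 0x341C14C17EDE; invert → 0xCBE3EB3E8121; add 1 → 0xCBE3EB3E8122.
Split into bytes (most-significant first): CB E3 EB 3E 81 22.
Big-endian stores the most-significant byte at the lowest address.
So the memory order matches the most-significant-first order: CB E3 EB 3E 81 22.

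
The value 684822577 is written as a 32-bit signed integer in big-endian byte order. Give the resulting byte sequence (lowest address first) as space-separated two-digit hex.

28 D1 90 31

684822577 in hexadecimal, padded to 32 bits, is 0x28D19031.
Split into bytes (most-significant first): 28 D1 90 31.
In big-endian order the high byte comes first in memory.
So the memory order matches the most-significant-first order: 28 D1 90 31.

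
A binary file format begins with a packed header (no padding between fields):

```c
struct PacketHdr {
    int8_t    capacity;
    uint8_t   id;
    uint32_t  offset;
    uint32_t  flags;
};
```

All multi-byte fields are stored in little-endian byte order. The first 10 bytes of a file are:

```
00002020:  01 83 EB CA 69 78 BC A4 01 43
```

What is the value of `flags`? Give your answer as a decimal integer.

`flags` follows `capacity` (1 B), `id` (1 B), `offset` (4 B), so it starts at offset 1 + 1 + 4 = 6 and occupies 4 bytes.
Bytes at offsets 6..9: BC A4 01 43.
In little-endian order the low byte comes first in memory.
Reassemble most-significant byte first: 43 01 A4 BC → 0x4301A4BC.
0x4301A4BC = 1124181180.

1124181180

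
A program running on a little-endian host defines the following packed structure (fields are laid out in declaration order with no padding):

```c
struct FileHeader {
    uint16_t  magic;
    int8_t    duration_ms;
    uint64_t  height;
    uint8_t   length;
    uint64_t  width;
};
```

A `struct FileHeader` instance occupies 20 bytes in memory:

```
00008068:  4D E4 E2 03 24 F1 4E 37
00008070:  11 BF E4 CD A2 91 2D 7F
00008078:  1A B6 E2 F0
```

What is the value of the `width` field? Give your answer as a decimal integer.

17357636138758410658

`width` follows `magic` (2 B), `duration_ms` (1 B), `height` (8 B), `length` (1 B), so it starts at offset 2 + 1 + 8 + 1 = 12 and occupies 8 bytes.
Bytes at offsets 12..19: A2 91 2D 7F 1A B6 E2 F0.
In little-endian order the low byte comes first in memory.
Reassemble most-significant byte first: F0 E2 B6 1A 7F 2D 91 A2 → 0xF0E2B61A7F2D91A2.
0xF0E2B61A7F2D91A2 = 17357636138758410658.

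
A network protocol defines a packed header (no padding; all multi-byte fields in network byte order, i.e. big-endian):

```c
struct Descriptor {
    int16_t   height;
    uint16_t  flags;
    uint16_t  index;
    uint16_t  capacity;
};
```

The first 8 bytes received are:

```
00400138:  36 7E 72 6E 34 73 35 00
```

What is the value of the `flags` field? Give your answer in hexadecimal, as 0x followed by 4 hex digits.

`flags` follows `height` (2 bytes), so it starts at byte offset 2 and occupies 2 bytes.
Bytes at offsets 2..3: 72 6E.
Big-endian: lowest address holds the most-significant byte.
The bytes are already most-significant first: 0x726E.

0x726E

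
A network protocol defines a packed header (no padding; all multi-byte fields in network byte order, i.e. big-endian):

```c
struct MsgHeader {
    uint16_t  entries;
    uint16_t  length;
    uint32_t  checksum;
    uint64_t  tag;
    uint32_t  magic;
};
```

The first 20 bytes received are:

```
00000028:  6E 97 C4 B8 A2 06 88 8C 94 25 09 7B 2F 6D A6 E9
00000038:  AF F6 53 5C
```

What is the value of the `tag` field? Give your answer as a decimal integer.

`tag` follows `entries` (2 B), `length` (2 B), `checksum` (4 B), so it starts at offset 2 + 2 + 4 = 8 and occupies 8 bytes.
Bytes at offsets 8..15: 94 25 09 7B 2F 6D A6 E9.
Big-endian stores the most-significant byte at the lowest address.
The bytes are already most-significant first: 0x9425097B2F6DA6E9.
0x9425097B2F6DA6E9 = 10674948916432971497.

10674948916432971497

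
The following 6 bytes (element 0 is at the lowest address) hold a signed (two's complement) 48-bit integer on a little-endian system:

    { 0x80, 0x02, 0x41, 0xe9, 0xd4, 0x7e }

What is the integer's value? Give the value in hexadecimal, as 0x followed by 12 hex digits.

0x7ED4E9410280

In little-endian order the low byte comes first in memory.
Reassemble most-significant byte first: 7E D4 E9 41 02 80 → 0x7ED4E9410280.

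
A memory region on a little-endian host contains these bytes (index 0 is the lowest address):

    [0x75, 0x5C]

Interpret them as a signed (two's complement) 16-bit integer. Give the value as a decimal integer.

Little-endian: lowest address holds the least-significant byte.
Reassemble most-significant byte first: 5C 75 → 0x5C75.
0x5C75 = 23669.

23669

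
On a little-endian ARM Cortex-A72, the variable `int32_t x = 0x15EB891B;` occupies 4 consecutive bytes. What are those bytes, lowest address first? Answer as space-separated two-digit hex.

Split into bytes (most-significant first): 15 EB 89 1B.
In little-endian order the low byte comes first in memory.
So at ascending addresses the bytes are 1B 89 EB 15.

1B 89 EB 15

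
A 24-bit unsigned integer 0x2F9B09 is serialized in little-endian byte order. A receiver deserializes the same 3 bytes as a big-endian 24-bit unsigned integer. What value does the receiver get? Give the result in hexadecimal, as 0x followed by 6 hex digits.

Stored little-endian, the bytes at ascending addresses are 09 9B 2F.
Read back as big-endian, the last byte is least significant, giving 0x099B2F.

0x099B2F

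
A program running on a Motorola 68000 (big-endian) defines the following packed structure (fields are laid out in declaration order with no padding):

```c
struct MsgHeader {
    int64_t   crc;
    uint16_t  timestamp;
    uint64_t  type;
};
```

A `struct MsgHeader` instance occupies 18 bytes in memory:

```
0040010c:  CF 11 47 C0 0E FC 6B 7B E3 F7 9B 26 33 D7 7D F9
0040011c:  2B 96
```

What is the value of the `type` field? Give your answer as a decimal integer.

`type` follows `crc` (8 B), `timestamp` (2 B), so it starts at offset 8 + 2 = 10 and occupies 8 bytes.
Bytes at offsets 10..17: 9B 26 33 D7 7D F9 2B 96.
In big-endian order the high byte comes first in memory.
The bytes are already most-significant first: 0x9B2633D77DF92B96.
0x9B2633D77DF92B96 = 11179680125618301846.

11179680125618301846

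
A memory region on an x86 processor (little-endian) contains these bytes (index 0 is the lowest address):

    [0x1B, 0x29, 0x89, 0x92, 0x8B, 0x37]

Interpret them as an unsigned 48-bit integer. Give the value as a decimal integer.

61072598444315

Little-endian stores the least-significant byte at the lowest address.
Reassemble most-significant byte first: 37 8B 92 89 29 1B → 0x378B9289291B.
0x378B9289291B = 61072598444315.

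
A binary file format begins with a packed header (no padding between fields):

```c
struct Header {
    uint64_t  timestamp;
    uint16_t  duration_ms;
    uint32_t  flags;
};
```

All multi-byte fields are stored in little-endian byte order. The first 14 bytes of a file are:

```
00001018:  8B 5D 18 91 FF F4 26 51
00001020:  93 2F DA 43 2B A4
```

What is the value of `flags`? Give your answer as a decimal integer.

2754298842

`flags` follows `timestamp` (8 B), `duration_ms` (2 B), so it starts at offset 8 + 2 = 10 and occupies 4 bytes.
Bytes at offsets 10..13: DA 43 2B A4.
In little-endian order the low byte comes first in memory.
Reassemble most-significant byte first: A4 2B 43 DA → 0xA42B43DA.
0xA42B43DA = 2754298842.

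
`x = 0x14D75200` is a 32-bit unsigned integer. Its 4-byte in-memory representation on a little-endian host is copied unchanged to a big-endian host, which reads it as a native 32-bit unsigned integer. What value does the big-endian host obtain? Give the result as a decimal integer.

5429012

Stored little-endian, the bytes at ascending addresses are 00 52 D7 14.
Read back as big-endian, the last byte is least significant, giving 0x0052D714.
0x0052D714 = 5429012.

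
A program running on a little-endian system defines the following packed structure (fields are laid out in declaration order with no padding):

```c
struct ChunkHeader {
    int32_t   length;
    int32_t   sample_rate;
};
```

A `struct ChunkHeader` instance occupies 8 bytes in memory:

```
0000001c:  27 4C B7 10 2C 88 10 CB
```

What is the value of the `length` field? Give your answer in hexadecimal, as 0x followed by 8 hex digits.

0x10B74C27

`length` is the first field, at byte offset 0, occupying 4 bytes.
Bytes at offsets 0..3: 27 4C B7 10.
In little-endian order the low byte comes first in memory.
Reassemble most-significant byte first: 10 B7 4C 27 → 0x10B74C27.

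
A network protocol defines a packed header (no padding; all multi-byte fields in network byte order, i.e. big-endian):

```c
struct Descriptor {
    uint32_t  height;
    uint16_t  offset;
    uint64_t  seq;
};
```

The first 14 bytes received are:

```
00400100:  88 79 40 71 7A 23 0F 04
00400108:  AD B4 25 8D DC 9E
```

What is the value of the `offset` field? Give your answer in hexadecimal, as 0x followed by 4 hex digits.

`offset` follows `height` (4 bytes), so it starts at byte offset 4 and occupies 2 bytes.
Bytes at offsets 4..5: 7A 23.
Big-endian stores the most-significant byte at the lowest address.
The bytes are already most-significant first: 0x7A23.

0x7A23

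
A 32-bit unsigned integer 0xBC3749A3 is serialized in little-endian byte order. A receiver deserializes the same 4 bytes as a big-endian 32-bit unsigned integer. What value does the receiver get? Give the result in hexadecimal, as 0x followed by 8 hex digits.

Stored little-endian, the bytes at ascending addresses are A3 49 37 BC.
Read back as big-endian, the last byte is least significant, giving 0xA34937BC.

0xA34937BC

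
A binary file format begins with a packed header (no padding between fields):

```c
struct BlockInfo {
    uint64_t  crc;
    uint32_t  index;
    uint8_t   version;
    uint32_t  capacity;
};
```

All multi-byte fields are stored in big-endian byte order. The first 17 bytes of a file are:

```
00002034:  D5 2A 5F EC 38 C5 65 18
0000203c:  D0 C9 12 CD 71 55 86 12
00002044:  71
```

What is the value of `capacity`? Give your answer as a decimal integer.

`capacity` follows `crc` (8 B), `index` (4 B), `version` (1 B), so it starts at offset 8 + 4 + 1 = 13 and occupies 4 bytes.
Bytes at offsets 13..16: 55 86 12 71.
Big-endian: lowest address holds the most-significant byte.
The bytes are already most-significant first: 0x55861271.
0x55861271 = 1434849905.

1434849905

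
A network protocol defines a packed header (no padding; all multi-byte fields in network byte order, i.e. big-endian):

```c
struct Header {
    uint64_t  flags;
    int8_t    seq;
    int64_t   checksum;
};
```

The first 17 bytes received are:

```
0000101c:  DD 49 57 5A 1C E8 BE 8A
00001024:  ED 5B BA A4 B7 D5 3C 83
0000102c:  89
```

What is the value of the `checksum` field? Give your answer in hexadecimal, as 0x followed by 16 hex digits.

`checksum` follows `flags` (8 B), `seq` (1 B), so it starts at offset 8 + 1 = 9 and occupies 8 bytes.
Bytes at offsets 9..16: 5B BA A4 B7 D5 3C 83 89.
In big-endian order the high byte comes first in memory.
The bytes are already most-significant first: 0x5BBAA4B7D53C8389.

0x5BBAA4B7D53C8389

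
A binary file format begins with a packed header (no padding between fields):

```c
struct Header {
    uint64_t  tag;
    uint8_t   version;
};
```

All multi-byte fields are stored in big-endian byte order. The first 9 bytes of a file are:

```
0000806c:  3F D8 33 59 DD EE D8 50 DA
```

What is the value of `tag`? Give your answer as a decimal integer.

`tag` is the first field, at byte offset 0, occupying 8 bytes.
Bytes at offsets 0..7: 3F D8 33 59 DD EE D8 50.
Big-endian: lowest address holds the most-significant byte.
The bytes are already most-significant first: 0x3FD83359DDEED850.
0x3FD83359DDEED850 = 4600483480427485264.

4600483480427485264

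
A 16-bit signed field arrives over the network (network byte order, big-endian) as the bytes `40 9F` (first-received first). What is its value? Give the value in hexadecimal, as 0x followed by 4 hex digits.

0x409F

Big-endian: lowest address holds the most-significant byte.
The bytes are already most-significant first: 0x409F.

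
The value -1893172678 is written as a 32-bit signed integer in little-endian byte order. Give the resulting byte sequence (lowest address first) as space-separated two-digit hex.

Two's complement of -1893172678 in 32 bits: 1893172678 = 0x70D785C6; invert → 0x8F287A39; add 1 → 0x8F287A3A.
Split into bytes (most-significant first): 8F 28 7A 3A.
Little-endian stores the least-significant byte at the lowest address.
So at ascending addresses the bytes are 3A 7A 28 8F.

3A 7A 28 8F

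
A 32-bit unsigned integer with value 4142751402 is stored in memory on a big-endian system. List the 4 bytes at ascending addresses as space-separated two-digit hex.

F6 ED 5E AA

4142751402 in hexadecimal, padded to 32 bits, is 0xF6ED5EAA.
Split into bytes (most-significant first): F6 ED 5E AA.
Big-endian stores the most-significant byte at the lowest address.
So the memory order matches the most-significant-first order: F6 ED 5E AA.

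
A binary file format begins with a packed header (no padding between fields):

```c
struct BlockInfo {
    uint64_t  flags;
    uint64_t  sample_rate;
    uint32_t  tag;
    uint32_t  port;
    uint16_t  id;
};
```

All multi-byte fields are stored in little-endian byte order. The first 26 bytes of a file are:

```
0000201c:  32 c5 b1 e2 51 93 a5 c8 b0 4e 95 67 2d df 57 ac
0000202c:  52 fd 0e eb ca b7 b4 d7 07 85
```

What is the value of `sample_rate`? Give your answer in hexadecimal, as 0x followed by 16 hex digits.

0xAC57DF2D67954EB0

`sample_rate` follows `flags` (8 bytes), so it starts at byte offset 8 and occupies 8 bytes.
Bytes at offsets 8..15: B0 4E 95 67 2D DF 57 AC.
Little-endian stores the least-significant byte at the lowest address.
Reassemble most-significant byte first: AC 57 DF 2D 67 95 4E B0 → 0xAC57DF2D67954EB0.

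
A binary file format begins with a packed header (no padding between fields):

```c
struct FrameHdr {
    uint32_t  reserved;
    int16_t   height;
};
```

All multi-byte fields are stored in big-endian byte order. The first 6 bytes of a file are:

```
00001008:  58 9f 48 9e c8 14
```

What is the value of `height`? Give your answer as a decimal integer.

`height` follows `reserved` (4 bytes), so it starts at byte offset 4 and occupies 2 bytes.
Bytes at offsets 4..5: C8 14.
Big-endian stores the most-significant byte at the lowest address.
The bytes are already most-significant first: 0xC814.
Top bit is set, so as a signed 16-bit value this is 0xC814 − 2^16 = -14316.

-14316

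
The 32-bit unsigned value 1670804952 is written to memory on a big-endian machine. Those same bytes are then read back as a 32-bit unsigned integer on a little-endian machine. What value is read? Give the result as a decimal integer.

3631584867

1670804952 in 32-bit hexadecimal is 0x639675D8.
Stored big-endian, the bytes at ascending addresses are 63 96 75 D8.
Read back as little-endian, the first byte is least significant, giving 0xD8759663.
0xD8759663 = 3631584867.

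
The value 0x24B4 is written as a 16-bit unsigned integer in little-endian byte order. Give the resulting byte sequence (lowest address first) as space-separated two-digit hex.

B4 24

Split into bytes (most-significant first): 24 B4.
In little-endian order the low byte comes first in memory.
So at ascending addresses the bytes are B4 24.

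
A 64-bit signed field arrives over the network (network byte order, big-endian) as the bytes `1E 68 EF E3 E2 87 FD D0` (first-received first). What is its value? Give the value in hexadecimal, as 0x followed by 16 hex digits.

0x1E68EFE3E287FDD0

Big-endian stores the most-significant byte at the lowest address.
The bytes are already most-significant first: 0x1E68EFE3E287FDD0.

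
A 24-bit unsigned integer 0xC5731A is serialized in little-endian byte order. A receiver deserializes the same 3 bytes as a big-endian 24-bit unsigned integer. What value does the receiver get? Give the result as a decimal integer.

Stored little-endian, the bytes at ascending addresses are 1A 73 C5.
Read back as big-endian, the last byte is least significant, giving 0x1A73C5.
0x1A73C5 = 1733573.

1733573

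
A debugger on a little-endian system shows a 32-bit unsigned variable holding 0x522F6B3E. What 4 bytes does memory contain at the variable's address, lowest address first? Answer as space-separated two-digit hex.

Split into bytes (most-significant first): 52 2F 6B 3E.
Little-endian stores the least-significant byte at the lowest address.
So at ascending addresses the bytes are 3E 6B 2F 52.

3E 6B 2F 52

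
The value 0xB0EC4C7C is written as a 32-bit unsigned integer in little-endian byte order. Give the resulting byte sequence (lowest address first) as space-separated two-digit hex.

7C 4C EC B0

Split into bytes (most-significant first): B0 EC 4C 7C.
Little-endian: lowest address holds the least-significant byte.
So at ascending addresses the bytes are 7C 4C EC B0.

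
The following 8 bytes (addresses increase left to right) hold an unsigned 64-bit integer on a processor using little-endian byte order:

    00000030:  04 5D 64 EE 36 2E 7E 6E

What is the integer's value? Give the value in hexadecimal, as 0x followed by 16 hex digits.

Little-endian stores the least-significant byte at the lowest address.
Reassemble most-significant byte first: 6E 7E 2E 36 EE 64 5D 04 → 0x6E7E2E36EE645D04.

0x6E7E2E36EE645D04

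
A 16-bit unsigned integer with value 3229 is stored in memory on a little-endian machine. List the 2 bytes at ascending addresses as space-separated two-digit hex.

9D 0C

3229 in hexadecimal, padded to 16 bits, is 0x0C9D.
Split into bytes (most-significant first): 0C 9D.
Little-endian stores the least-significant byte at the lowest address.
So at ascending addresses the bytes are 9D 0C.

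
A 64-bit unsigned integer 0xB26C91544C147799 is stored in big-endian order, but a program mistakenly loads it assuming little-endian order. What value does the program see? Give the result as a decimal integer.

11058329728100428978

Stored big-endian, the bytes at ascending addresses are B2 6C 91 54 4C 14 77 99.
Read back as little-endian, the first byte is least significant, giving 0x9977144C54916CB2.
0x9977144C54916CB2 = 11058329728100428978.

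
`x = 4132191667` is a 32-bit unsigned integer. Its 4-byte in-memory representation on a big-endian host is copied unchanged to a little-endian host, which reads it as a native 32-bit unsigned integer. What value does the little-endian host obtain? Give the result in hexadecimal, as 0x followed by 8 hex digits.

4132191667 in 32-bit hexadecimal is 0xF64C3DB3.
Stored big-endian, the bytes at ascending addresses are F6 4C 3D B3.
Read back as little-endian, the first byte is least significant, giving 0xB33D4CF6.

0xB33D4CF6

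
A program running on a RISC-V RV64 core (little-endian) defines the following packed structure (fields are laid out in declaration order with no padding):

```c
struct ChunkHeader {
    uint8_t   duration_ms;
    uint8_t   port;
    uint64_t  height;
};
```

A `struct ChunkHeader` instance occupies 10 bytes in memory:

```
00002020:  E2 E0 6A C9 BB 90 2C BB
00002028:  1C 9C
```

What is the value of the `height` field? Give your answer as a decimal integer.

`height` follows `duration_ms` (1 B), `port` (1 B), so it starts at offset 1 + 1 = 2 and occupies 8 bytes.
Bytes at offsets 2..9: 6A C9 BB 90 2C BB 1C 9C.
Little-endian stores the least-significant byte at the lowest address.
Reassemble most-significant byte first: 9C 1C BB 2C 90 BB C9 6A → 0x9C1CBB2C90BBC96A.
0x9C1CBB2C90BBC96A = 11249071769345837418.

11249071769345837418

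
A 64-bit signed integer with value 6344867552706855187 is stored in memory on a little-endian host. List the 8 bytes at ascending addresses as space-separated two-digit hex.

6344867552706855187 in hexadecimal, padded to 64 bits, is 0x580D7F6C31FE8113.
Split into bytes (most-significant first): 58 0D 7F 6C 31 FE 81 13.
Little-endian stores the least-significant byte at the lowest address.
So at ascending addresses the bytes are 13 81 FE 31 6C 7F 0D 58.

13 81 FE 31 6C 7F 0D 58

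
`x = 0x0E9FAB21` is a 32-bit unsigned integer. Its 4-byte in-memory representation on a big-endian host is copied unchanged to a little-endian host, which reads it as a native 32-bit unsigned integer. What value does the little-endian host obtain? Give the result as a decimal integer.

564895502

Stored big-endian, the bytes at ascending addresses are 0E 9F AB 21.
Read back as little-endian, the first byte is least significant, giving 0x21AB9F0E.
0x21AB9F0E = 564895502.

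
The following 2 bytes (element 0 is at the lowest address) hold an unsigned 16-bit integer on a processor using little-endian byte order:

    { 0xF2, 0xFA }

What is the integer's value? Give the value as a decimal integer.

64242

Little-endian stores the least-significant byte at the lowest address.
Reassemble most-significant byte first: FA F2 → 0xFAF2.
0xFAF2 = 64242.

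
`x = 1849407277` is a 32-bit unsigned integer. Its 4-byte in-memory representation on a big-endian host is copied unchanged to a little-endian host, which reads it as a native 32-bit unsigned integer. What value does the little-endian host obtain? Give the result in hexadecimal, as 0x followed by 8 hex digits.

0x2DB73B6E

1849407277 in 32-bit hexadecimal is 0x6E3BB72D.
Stored big-endian, the bytes at ascending addresses are 6E 3B B7 2D.
Read back as little-endian, the first byte is least significant, giving 0x2DB73B6E.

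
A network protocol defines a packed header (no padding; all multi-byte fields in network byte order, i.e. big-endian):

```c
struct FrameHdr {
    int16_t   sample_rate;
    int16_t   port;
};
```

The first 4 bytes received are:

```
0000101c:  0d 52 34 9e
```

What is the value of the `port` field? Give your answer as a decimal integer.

`port` follows `sample_rate` (2 bytes), so it starts at byte offset 2 and occupies 2 bytes.
Bytes at offsets 2..3: 34 9E.
Big-endian: lowest address holds the most-significant byte.
The bytes are already most-significant first: 0x349E.
0x349E = 13470.

13470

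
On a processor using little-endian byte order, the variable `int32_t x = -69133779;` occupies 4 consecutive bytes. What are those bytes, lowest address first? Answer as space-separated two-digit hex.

Two's complement of -69133779 in 32 bits: 69133779 = 0x041EE5D3; invert → 0xFBE11A2C; add 1 → 0xFBE11A2D.
Split into bytes (most-significant first): FB E1 1A 2D.
In little-endian order the low byte comes first in memory.
So at ascending addresses the bytes are 2D 1A E1 FB.

2D 1A E1 FB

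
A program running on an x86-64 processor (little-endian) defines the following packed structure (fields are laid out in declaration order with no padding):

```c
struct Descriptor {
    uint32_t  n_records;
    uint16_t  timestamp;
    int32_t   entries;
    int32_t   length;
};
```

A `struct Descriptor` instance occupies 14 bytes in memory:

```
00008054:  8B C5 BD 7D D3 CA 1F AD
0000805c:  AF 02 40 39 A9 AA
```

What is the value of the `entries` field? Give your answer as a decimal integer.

45067551

`entries` follows `n_records` (4 B), `timestamp` (2 B), so it starts at offset 4 + 2 = 6 and occupies 4 bytes.
Bytes at offsets 6..9: 1F AD AF 02.
Little-endian stores the least-significant byte at the lowest address.
Reassemble most-significant byte first: 02 AF AD 1F → 0x02AFAD1F.
0x02AFAD1F = 45067551.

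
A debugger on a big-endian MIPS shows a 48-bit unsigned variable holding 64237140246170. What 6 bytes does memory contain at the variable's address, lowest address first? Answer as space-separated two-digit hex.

3A 6C 5F EC FE 9A

64237140246170 in hexadecimal, padded to 48 bits, is 0x3A6C5FECFE9A.
Split into bytes (most-significant first): 3A 6C 5F EC FE 9A.
In big-endian order the high byte comes first in memory.
So the memory order matches the most-significant-first order: 3A 6C 5F EC FE 9A.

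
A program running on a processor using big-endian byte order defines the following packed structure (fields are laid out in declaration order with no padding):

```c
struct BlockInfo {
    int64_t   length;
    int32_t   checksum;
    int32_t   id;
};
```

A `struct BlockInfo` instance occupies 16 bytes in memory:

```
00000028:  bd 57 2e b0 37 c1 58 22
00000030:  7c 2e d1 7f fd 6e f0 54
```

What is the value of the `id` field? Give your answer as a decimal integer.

`id` follows `length` (8 B), `checksum` (4 B), so it starts at offset 8 + 4 = 12 and occupies 4 bytes.
Bytes at offsets 12..15: FD 6E F0 54.
Big-endian stores the most-significant byte at the lowest address.
The bytes are already most-significant first: 0xFD6EF054.
Top bit is set, so as a signed 32-bit value this is 0xFD6EF054 − 2^32 = -43061164.

-43061164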